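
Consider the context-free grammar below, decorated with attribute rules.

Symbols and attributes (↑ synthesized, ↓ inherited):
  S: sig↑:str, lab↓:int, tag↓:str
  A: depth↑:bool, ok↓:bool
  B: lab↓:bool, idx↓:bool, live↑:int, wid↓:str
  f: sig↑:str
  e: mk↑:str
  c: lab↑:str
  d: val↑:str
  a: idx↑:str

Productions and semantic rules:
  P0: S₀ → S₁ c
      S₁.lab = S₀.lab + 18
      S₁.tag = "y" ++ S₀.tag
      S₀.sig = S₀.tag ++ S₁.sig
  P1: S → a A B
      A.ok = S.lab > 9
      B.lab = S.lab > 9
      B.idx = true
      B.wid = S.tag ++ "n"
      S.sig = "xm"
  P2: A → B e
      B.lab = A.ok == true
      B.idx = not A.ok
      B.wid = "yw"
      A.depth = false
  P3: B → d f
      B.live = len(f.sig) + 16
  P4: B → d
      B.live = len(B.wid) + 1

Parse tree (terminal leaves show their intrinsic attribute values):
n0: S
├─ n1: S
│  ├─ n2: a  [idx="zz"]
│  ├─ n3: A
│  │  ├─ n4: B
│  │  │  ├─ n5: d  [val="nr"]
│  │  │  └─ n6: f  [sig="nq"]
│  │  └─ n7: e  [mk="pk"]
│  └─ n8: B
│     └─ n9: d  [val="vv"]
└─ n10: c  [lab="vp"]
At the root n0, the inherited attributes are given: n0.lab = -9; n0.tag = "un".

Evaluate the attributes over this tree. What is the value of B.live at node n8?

5

1. n0.lab = -9  [given at root]
2. n0.tag = "un"  [given at root]
3. n1.lab = 9  [S₀.lab + 18]
4. n1.tag = "yun"  ["y" ++ S₀.tag]
5. n2.idx = "zz"  [terminal]
6. n3.ok = false  [S.lab > 9]
7. n4.lab = false  [A.ok == true]
8. n4.idx = true  [not A.ok]
9. n4.wid = "yw"  ["yw"]
10. n5.val = "nr"  [terminal]
11. n6.sig = "nq"  [terminal]
12. n4.live = 18  [len(f.sig) + 16]
13. n7.mk = "pk"  [terminal]
14. n3.depth = false  [false]
15. n8.lab = false  [S.lab > 9]
16. n8.idx = true  [true]
17. n8.wid = "yunn"  [S.tag ++ "n"]
18. n9.val = "vv"  [terminal]
19. n8.live = 5  [len(B.wid) + 1]
20. n1.sig = "xm"  ["xm"]
21. n10.lab = "vp"  [terminal]
22. n0.sig = "unxm"  [S₀.tag ++ S₁.sig]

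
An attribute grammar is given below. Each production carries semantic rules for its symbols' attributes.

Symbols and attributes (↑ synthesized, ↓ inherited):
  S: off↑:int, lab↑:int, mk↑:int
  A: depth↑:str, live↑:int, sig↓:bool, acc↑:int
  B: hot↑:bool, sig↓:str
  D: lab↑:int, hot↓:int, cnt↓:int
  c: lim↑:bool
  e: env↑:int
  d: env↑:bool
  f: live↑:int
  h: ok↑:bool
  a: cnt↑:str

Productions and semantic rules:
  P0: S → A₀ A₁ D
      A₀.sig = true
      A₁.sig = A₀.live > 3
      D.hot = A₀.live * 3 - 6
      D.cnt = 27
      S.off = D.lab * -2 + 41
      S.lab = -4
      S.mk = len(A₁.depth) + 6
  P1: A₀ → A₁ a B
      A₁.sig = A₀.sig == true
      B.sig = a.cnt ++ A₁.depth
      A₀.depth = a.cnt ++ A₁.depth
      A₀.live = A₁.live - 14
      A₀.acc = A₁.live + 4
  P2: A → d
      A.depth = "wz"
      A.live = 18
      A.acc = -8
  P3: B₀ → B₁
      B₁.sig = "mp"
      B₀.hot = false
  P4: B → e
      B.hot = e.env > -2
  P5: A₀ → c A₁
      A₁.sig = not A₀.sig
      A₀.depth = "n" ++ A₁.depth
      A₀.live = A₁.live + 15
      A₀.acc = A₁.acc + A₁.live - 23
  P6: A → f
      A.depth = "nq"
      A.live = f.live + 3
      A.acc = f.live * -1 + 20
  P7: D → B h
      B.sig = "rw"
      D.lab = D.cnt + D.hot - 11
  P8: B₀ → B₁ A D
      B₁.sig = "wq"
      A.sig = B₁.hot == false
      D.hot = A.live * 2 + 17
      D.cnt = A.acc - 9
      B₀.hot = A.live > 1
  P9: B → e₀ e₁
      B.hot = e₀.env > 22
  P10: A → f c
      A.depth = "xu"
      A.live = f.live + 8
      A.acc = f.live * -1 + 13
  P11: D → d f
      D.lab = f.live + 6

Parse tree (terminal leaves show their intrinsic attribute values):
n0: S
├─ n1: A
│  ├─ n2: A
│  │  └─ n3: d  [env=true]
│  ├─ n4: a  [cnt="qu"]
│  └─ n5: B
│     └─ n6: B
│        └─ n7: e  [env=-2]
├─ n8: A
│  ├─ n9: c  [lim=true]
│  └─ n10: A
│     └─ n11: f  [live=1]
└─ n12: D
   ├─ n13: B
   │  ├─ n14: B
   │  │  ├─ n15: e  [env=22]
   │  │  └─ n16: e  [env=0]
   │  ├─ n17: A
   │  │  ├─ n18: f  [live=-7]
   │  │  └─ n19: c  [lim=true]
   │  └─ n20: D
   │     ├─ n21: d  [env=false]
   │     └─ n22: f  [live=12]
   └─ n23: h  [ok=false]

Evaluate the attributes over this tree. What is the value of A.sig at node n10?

1. n1.sig = true  [true]
2. n2.sig = true  [A₀.sig == true]
3. n3.env = true  [terminal]
4. n2.depth = "wz"  ["wz"]
5. n2.live = 18  [18]
6. n2.acc = -8  [-8]
7. n4.cnt = "qu"  [terminal]
8. n5.sig = "quwz"  [a.cnt ++ A₁.depth]
9. n6.sig = "mp"  ["mp"]
10. n7.env = -2  [terminal]
11. n6.hot = false  [e.env > -2]
12. n5.hot = false  [false]
13. n1.depth = "quwz"  [a.cnt ++ A₁.depth]
14. n1.live = 4  [A₁.live - 14]
15. n1.acc = 22  [A₁.live + 4]
16. n8.sig = true  [A₀.live > 3]
17. n9.lim = true  [terminal]
18. n10.sig = false  [not A₀.sig]
19. n11.live = 1  [terminal]
20. n10.depth = "nq"  ["nq"]
21. n10.live = 4  [f.live + 3]
22. n10.acc = 19  [f.live * -1 + 20]
23. n8.depth = "nnq"  ["n" ++ A₁.depth]
24. n8.live = 19  [A₁.live + 15]
25. n8.acc = 0  [A₁.acc + A₁.live - 23]
26. n12.hot = 6  [A₀.live * 3 - 6]
27. n12.cnt = 27  [27]
28. n13.sig = "rw"  ["rw"]
29. n14.sig = "wq"  ["wq"]
30. n15.env = 22  [terminal]
31. n16.env = 0  [terminal]
32. n14.hot = false  [e₀.env > 22]
33. n17.sig = true  [B₁.hot == false]
34. n18.live = -7  [terminal]
35. n19.lim = true  [terminal]
36. n17.depth = "xu"  ["xu"]
37. n17.live = 1  [f.live + 8]
38. n17.acc = 20  [f.live * -1 + 13]
39. n20.hot = 19  [A.live * 2 + 17]
40. n20.cnt = 11  [A.acc - 9]
41. n21.env = false  [terminal]
42. n22.live = 12  [terminal]
43. n20.lab = 18  [f.live + 6]
44. n13.hot = false  [A.live > 1]
45. n23.ok = false  [terminal]
46. n12.lab = 22  [D.cnt + D.hot - 11]
47. n0.off = -3  [D.lab * -2 + 41]
48. n0.lab = -4  [-4]
49. n0.mk = 9  [len(A₁.depth) + 6]

false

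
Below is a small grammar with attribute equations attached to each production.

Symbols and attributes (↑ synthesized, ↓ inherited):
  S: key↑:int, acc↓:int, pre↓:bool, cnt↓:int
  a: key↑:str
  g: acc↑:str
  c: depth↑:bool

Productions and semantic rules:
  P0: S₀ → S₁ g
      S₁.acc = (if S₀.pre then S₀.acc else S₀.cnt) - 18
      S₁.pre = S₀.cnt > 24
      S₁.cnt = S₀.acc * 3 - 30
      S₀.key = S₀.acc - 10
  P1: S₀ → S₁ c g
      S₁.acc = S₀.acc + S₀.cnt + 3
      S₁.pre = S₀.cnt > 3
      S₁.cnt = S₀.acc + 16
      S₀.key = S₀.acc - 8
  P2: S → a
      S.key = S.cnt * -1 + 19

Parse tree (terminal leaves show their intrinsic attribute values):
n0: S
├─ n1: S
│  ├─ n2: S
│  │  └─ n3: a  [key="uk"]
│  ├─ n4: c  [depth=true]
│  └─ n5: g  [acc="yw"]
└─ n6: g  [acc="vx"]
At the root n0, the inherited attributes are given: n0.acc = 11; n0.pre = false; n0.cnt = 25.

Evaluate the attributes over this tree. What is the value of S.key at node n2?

-4

1. n0.acc = 11  [given at root]
2. n0.pre = false  [given at root]
3. n0.cnt = 25  [given at root]
4. n1.acc = 7  [(if S₀.pre then S₀.acc else S₀.cnt) - 18]
5. n1.pre = true  [S₀.cnt > 24]
6. n1.cnt = 3  [S₀.acc * 3 - 30]
7. n2.acc = 13  [S₀.acc + S₀.cnt + 3]
8. n2.pre = false  [S₀.cnt > 3]
9. n2.cnt = 23  [S₀.acc + 16]
10. n3.key = "uk"  [terminal]
11. n2.key = -4  [S.cnt * -1 + 19]
12. n4.depth = true  [terminal]
13. n5.acc = "yw"  [terminal]
14. n1.key = -1  [S₀.acc - 8]
15. n6.acc = "vx"  [terminal]
16. n0.key = 1  [S₀.acc - 10]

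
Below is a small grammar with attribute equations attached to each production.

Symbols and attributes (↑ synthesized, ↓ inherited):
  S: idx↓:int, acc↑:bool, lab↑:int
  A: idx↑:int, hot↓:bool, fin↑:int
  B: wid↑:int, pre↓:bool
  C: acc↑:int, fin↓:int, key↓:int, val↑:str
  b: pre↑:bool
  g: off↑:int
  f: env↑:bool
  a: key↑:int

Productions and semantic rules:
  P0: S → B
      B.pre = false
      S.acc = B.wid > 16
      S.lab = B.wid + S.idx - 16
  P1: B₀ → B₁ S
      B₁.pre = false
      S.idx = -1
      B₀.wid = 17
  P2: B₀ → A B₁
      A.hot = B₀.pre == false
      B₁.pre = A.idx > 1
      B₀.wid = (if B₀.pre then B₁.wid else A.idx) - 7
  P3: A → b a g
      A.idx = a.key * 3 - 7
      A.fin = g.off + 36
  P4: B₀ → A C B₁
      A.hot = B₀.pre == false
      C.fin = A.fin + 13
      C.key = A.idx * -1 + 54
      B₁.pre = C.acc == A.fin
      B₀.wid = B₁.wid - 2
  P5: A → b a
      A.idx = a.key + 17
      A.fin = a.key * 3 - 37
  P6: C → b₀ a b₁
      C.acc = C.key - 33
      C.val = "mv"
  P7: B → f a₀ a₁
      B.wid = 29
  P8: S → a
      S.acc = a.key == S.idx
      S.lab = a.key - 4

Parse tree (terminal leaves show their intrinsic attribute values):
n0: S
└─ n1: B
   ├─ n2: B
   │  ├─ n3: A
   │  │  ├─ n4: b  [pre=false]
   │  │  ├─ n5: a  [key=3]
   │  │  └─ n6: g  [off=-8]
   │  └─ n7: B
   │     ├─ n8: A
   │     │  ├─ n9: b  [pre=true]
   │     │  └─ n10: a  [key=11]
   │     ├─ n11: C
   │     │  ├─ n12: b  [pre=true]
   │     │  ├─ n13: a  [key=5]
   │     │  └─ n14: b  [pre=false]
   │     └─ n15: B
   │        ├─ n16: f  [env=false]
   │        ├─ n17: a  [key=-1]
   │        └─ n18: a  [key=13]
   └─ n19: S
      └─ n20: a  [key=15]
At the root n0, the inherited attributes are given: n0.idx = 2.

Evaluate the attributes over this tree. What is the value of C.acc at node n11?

1. n0.idx = 2  [given at root]
2. n1.pre = false  [false]
3. n2.pre = false  [false]
4. n3.hot = true  [B₀.pre == false]
5. n4.pre = false  [terminal]
6. n5.key = 3  [terminal]
7. n6.off = -8  [terminal]
8. n3.idx = 2  [a.key * 3 - 7]
9. n3.fin = 28  [g.off + 36]
10. n7.pre = true  [A.idx > 1]
11. n8.hot = false  [B₀.pre == false]
12. n9.pre = true  [terminal]
13. n10.key = 11  [terminal]
14. n8.idx = 28  [a.key + 17]
15. n8.fin = -4  [a.key * 3 - 37]
16. n11.fin = 9  [A.fin + 13]
17. n11.key = 26  [A.idx * -1 + 54]
18. n12.pre = true  [terminal]
19. n13.key = 5  [terminal]
20. n14.pre = false  [terminal]
21. n11.acc = -7  [C.key - 33]
22. n11.val = "mv"  ["mv"]
23. n15.pre = false  [C.acc == A.fin]
24. n16.env = false  [terminal]
25. n17.key = -1  [terminal]
26. n18.key = 13  [terminal]
27. n15.wid = 29  [29]
28. n7.wid = 27  [B₁.wid - 2]
29. n2.wid = -5  [(if B₀.pre then B₁.wid else A.idx) - 7]
30. n19.idx = -1  [-1]
31. n20.key = 15  [terminal]
32. n19.acc = false  [a.key == S.idx]
33. n19.lab = 11  [a.key - 4]
34. n1.wid = 17  [17]
35. n0.acc = true  [B.wid > 16]
36. n0.lab = 3  [B.wid + S.idx - 16]

-7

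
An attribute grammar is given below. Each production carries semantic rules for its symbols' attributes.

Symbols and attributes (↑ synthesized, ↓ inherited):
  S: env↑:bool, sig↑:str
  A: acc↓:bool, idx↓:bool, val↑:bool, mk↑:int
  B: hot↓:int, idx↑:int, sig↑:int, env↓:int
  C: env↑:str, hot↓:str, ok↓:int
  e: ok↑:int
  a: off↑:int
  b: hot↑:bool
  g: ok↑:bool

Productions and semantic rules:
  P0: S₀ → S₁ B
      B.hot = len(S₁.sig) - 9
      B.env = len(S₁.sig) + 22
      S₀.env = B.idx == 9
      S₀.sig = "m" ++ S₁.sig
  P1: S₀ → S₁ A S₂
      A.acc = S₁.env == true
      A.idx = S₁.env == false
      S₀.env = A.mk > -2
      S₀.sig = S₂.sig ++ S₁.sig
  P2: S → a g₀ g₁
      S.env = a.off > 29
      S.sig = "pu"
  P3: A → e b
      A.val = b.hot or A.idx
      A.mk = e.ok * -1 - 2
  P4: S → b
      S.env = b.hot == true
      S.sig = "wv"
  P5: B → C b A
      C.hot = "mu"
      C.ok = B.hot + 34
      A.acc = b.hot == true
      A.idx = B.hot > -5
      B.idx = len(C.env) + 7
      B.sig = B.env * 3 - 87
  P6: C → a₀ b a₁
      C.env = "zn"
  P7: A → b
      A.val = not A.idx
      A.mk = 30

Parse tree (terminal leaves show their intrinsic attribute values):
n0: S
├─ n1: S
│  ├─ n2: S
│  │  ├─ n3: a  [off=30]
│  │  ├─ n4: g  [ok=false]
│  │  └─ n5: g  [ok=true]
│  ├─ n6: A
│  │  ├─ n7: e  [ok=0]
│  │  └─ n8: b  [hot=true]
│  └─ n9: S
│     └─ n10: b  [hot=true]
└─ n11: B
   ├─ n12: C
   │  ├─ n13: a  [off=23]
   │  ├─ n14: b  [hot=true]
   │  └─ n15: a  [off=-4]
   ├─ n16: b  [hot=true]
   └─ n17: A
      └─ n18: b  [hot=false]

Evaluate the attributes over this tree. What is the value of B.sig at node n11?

-9

1. n3.off = 30  [terminal]
2. n4.ok = false  [terminal]
3. n5.ok = true  [terminal]
4. n2.env = true  [a.off > 29]
5. n2.sig = "pu"  ["pu"]
6. n6.acc = true  [S₁.env == true]
7. n6.idx = false  [S₁.env == false]
8. n7.ok = 0  [terminal]
9. n8.hot = true  [terminal]
10. n6.val = true  [b.hot or A.idx]
11. n6.mk = -2  [e.ok * -1 - 2]
12. n10.hot = true  [terminal]
13. n9.env = true  [b.hot == true]
14. n9.sig = "wv"  ["wv"]
15. n1.env = false  [A.mk > -2]
16. n1.sig = "wvpu"  [S₂.sig ++ S₁.sig]
17. n11.hot = -5  [len(S₁.sig) - 9]
18. n11.env = 26  [len(S₁.sig) + 22]
19. n12.hot = "mu"  ["mu"]
20. n12.ok = 29  [B.hot + 34]
21. n13.off = 23  [terminal]
22. n14.hot = true  [terminal]
23. n15.off = -4  [terminal]
24. n12.env = "zn"  ["zn"]
25. n16.hot = true  [terminal]
26. n17.acc = true  [b.hot == true]
27. n17.idx = false  [B.hot > -5]
28. n18.hot = false  [terminal]
29. n17.val = true  [not A.idx]
30. n17.mk = 30  [30]
31. n11.idx = 9  [len(C.env) + 7]
32. n11.sig = -9  [B.env * 3 - 87]
33. n0.env = true  [B.idx == 9]
34. n0.sig = "mwvpu"  ["m" ++ S₁.sig]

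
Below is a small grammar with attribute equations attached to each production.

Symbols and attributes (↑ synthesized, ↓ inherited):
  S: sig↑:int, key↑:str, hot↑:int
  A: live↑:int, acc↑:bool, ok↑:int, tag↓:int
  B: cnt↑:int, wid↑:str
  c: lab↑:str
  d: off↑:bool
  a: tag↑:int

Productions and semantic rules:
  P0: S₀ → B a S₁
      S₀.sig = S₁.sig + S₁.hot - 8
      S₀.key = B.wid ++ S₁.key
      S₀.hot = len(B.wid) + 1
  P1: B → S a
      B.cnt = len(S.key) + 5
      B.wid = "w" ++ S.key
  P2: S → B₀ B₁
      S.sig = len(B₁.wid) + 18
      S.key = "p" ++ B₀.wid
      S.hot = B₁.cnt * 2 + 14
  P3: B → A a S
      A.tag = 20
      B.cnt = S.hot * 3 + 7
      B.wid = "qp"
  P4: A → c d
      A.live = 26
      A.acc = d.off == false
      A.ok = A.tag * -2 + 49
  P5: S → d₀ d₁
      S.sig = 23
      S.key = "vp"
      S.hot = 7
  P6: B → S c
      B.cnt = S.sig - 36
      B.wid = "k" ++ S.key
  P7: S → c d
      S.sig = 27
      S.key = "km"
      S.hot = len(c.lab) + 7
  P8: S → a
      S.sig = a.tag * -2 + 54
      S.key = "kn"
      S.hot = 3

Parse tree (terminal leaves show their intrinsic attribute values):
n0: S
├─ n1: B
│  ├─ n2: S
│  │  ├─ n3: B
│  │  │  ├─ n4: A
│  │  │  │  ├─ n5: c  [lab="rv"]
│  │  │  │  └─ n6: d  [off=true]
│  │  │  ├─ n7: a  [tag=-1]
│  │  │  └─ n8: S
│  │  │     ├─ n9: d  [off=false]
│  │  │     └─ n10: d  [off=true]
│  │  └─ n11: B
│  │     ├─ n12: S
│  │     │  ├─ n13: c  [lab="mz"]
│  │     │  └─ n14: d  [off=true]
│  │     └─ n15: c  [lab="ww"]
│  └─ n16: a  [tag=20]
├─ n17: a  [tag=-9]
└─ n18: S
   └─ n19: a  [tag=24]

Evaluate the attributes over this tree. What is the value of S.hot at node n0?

1. n4.tag = 20  [20]
2. n5.lab = "rv"  [terminal]
3. n6.off = true  [terminal]
4. n4.live = 26  [26]
5. n4.acc = false  [d.off == false]
6. n4.ok = 9  [A.tag * -2 + 49]
7. n7.tag = -1  [terminal]
8. n9.off = false  [terminal]
9. n10.off = true  [terminal]
10. n8.sig = 23  [23]
11. n8.key = "vp"  ["vp"]
12. n8.hot = 7  [7]
13. n3.cnt = 28  [S.hot * 3 + 7]
14. n3.wid = "qp"  ["qp"]
15. n13.lab = "mz"  [terminal]
16. n14.off = true  [terminal]
17. n12.sig = 27  [27]
18. n12.key = "km"  ["km"]
19. n12.hot = 9  [len(c.lab) + 7]
20. n15.lab = "ww"  [terminal]
21. n11.cnt = -9  [S.sig - 36]
22. n11.wid = "kkm"  ["k" ++ S.key]
23. n2.sig = 21  [len(B₁.wid) + 18]
24. n2.key = "pqp"  ["p" ++ B₀.wid]
25. n2.hot = -4  [B₁.cnt * 2 + 14]
26. n16.tag = 20  [terminal]
27. n1.cnt = 8  [len(S.key) + 5]
28. n1.wid = "wpqp"  ["w" ++ S.key]
29. n17.tag = -9  [terminal]
30. n19.tag = 24  [terminal]
31. n18.sig = 6  [a.tag * -2 + 54]
32. n18.key = "kn"  ["kn"]
33. n18.hot = 3  [3]
34. n0.sig = 1  [S₁.sig + S₁.hot - 8]
35. n0.key = "wpqpkn"  [B.wid ++ S₁.key]
36. n0.hot = 5  [len(B.wid) + 1]

5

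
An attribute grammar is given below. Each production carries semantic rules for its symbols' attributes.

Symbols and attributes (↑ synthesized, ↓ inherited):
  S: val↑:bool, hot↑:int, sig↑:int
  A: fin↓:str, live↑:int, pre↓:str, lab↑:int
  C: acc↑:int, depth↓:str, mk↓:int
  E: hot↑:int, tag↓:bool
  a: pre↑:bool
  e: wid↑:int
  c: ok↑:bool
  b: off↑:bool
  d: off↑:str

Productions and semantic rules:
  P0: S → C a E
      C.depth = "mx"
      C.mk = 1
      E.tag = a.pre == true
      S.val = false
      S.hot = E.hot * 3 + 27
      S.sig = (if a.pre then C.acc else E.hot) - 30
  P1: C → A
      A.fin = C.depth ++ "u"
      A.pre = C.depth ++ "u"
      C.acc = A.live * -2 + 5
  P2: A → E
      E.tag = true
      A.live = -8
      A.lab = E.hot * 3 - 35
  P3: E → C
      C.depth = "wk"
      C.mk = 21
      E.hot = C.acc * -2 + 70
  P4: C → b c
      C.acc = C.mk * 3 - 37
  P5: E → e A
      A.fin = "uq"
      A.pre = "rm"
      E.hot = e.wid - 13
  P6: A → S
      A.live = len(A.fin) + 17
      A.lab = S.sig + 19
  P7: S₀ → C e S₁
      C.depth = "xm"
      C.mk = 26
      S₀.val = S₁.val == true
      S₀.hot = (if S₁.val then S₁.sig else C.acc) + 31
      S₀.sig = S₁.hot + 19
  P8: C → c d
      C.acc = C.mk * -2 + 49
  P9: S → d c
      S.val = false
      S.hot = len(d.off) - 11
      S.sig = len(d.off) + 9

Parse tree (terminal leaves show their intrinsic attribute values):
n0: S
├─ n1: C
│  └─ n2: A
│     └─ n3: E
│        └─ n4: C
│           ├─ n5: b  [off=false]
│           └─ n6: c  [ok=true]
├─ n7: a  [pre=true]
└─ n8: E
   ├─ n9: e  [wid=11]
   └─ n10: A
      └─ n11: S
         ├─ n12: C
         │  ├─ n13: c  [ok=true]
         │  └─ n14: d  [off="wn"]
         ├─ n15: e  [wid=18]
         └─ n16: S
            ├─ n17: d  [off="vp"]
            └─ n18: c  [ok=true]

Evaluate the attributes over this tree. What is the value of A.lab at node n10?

29

1. n1.depth = "mx"  ["mx"]
2. n1.mk = 1  [1]
3. n2.fin = "mxu"  [C.depth ++ "u"]
4. n2.pre = "mxu"  [C.depth ++ "u"]
5. n3.tag = true  [true]
6. n4.depth = "wk"  ["wk"]
7. n4.mk = 21  [21]
8. n5.off = false  [terminal]
9. n6.ok = true  [terminal]
10. n4.acc = 26  [C.mk * 3 - 37]
11. n3.hot = 18  [C.acc * -2 + 70]
12. n2.live = -8  [-8]
13. n2.lab = 19  [E.hot * 3 - 35]
14. n1.acc = 21  [A.live * -2 + 5]
15. n7.pre = true  [terminal]
16. n8.tag = true  [a.pre == true]
17. n9.wid = 11  [terminal]
18. n10.fin = "uq"  ["uq"]
19. n10.pre = "rm"  ["rm"]
20. n12.depth = "xm"  ["xm"]
21. n12.mk = 26  [26]
22. n13.ok = true  [terminal]
23. n14.off = "wn"  [terminal]
24. n12.acc = -3  [C.mk * -2 + 49]
25. n15.wid = 18  [terminal]
26. n17.off = "vp"  [terminal]
27. n18.ok = true  [terminal]
28. n16.val = false  [false]
29. n16.hot = -9  [len(d.off) - 11]
30. n16.sig = 11  [len(d.off) + 9]
31. n11.val = false  [S₁.val == true]
32. n11.hot = 28  [(if S₁.val then S₁.sig else C.acc) + 31]
33. n11.sig = 10  [S₁.hot + 19]
34. n10.live = 19  [len(A.fin) + 17]
35. n10.lab = 29  [S.sig + 19]
36. n8.hot = -2  [e.wid - 13]
37. n0.val = false  [false]
38. n0.hot = 21  [E.hot * 3 + 27]
39. n0.sig = -9  [(if a.pre then C.acc else E.hot) - 30]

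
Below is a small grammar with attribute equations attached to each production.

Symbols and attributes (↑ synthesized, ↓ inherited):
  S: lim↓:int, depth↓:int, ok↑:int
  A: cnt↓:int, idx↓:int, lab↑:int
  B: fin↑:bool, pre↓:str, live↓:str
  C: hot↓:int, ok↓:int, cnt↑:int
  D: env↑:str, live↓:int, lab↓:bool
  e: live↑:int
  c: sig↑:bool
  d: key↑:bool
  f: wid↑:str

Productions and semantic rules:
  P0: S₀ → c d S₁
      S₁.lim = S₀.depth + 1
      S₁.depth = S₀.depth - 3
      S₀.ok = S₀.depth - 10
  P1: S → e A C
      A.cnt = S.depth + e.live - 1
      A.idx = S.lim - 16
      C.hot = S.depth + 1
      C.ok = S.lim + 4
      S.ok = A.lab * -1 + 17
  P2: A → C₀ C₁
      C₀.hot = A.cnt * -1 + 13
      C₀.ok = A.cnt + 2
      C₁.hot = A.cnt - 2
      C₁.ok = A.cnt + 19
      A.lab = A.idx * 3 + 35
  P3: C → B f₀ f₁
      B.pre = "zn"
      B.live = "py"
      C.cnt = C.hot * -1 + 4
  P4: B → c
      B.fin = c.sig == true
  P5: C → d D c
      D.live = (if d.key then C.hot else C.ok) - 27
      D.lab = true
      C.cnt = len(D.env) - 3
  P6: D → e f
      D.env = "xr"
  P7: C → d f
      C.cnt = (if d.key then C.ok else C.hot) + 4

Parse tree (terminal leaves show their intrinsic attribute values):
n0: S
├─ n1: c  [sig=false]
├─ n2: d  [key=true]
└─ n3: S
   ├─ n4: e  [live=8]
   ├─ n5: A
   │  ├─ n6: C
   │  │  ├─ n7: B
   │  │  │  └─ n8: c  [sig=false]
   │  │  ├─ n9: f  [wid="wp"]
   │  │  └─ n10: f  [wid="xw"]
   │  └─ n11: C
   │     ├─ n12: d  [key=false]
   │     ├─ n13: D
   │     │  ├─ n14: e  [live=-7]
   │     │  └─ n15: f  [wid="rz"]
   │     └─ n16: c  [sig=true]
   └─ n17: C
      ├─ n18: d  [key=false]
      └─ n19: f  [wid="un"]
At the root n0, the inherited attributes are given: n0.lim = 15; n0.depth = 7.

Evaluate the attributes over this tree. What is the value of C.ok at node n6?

1. n0.lim = 15  [given at root]
2. n0.depth = 7  [given at root]
3. n1.sig = false  [terminal]
4. n2.key = true  [terminal]
5. n3.lim = 8  [S₀.depth + 1]
6. n3.depth = 4  [S₀.depth - 3]
7. n4.live = 8  [terminal]
8. n5.cnt = 11  [S.depth + e.live - 1]
9. n5.idx = -8  [S.lim - 16]
10. n6.hot = 2  [A.cnt * -1 + 13]
11. n6.ok = 13  [A.cnt + 2]
12. n7.pre = "zn"  ["zn"]
13. n7.live = "py"  ["py"]
14. n8.sig = false  [terminal]
15. n7.fin = false  [c.sig == true]
16. n9.wid = "wp"  [terminal]
17. n10.wid = "xw"  [terminal]
18. n6.cnt = 2  [C.hot * -1 + 4]
19. n11.hot = 9  [A.cnt - 2]
20. n11.ok = 30  [A.cnt + 19]
21. n12.key = false  [terminal]
22. n13.live = 3  [(if d.key then C.hot else C.ok) - 27]
23. n13.lab = true  [true]
24. n14.live = -7  [terminal]
25. n15.wid = "rz"  [terminal]
26. n13.env = "xr"  ["xr"]
27. n16.sig = true  [terminal]
28. n11.cnt = -1  [len(D.env) - 3]
29. n5.lab = 11  [A.idx * 3 + 35]
30. n17.hot = 5  [S.depth + 1]
31. n17.ok = 12  [S.lim + 4]
32. n18.key = false  [terminal]
33. n19.wid = "un"  [terminal]
34. n17.cnt = 9  [(if d.key then C.ok else C.hot) + 4]
35. n3.ok = 6  [A.lab * -1 + 17]
36. n0.ok = -3  [S₀.depth - 10]

13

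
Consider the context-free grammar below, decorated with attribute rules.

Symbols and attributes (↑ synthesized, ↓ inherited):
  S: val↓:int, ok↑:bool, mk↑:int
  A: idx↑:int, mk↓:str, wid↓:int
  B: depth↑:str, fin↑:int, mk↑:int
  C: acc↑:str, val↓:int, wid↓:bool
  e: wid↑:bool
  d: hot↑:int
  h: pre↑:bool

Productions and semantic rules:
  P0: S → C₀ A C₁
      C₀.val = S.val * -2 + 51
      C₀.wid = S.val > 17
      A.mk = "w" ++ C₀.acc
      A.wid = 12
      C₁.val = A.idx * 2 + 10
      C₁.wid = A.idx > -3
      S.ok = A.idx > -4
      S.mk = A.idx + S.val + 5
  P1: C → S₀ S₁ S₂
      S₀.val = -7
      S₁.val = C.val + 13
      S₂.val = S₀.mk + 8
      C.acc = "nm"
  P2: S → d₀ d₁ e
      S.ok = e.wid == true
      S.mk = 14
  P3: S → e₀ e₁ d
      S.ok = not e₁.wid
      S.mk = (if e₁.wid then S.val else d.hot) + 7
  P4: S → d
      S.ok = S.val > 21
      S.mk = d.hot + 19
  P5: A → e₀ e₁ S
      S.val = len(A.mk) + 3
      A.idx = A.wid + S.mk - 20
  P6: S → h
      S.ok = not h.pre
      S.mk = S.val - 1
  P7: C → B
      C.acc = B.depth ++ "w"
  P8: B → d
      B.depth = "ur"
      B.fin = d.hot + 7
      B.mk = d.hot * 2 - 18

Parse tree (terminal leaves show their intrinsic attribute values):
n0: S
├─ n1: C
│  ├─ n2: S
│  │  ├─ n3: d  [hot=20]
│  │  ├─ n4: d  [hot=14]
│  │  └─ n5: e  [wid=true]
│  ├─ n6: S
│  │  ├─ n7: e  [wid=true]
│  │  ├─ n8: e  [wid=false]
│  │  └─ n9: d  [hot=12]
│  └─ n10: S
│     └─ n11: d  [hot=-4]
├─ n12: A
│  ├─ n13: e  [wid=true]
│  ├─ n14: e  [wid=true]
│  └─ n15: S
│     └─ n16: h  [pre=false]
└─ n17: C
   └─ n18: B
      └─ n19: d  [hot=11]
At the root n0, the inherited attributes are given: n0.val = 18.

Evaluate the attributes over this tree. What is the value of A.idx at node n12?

1. n0.val = 18  [given at root]
2. n1.val = 15  [S.val * -2 + 51]
3. n1.wid = true  [S.val > 17]
4. n2.val = -7  [-7]
5. n3.hot = 20  [terminal]
6. n4.hot = 14  [terminal]
7. n5.wid = true  [terminal]
8. n2.ok = true  [e.wid == true]
9. n2.mk = 14  [14]
10. n6.val = 28  [C.val + 13]
11. n7.wid = true  [terminal]
12. n8.wid = false  [terminal]
13. n9.hot = 12  [terminal]
14. n6.ok = true  [not e₁.wid]
15. n6.mk = 19  [(if e₁.wid then S.val else d.hot) + 7]
16. n10.val = 22  [S₀.mk + 8]
17. n11.hot = -4  [terminal]
18. n10.ok = true  [S.val > 21]
19. n10.mk = 15  [d.hot + 19]
20. n1.acc = "nm"  ["nm"]
21. n12.mk = "wnm"  ["w" ++ C₀.acc]
22. n12.wid = 12  [12]
23. n13.wid = true  [terminal]
24. n14.wid = true  [terminal]
25. n15.val = 6  [len(A.mk) + 3]
26. n16.pre = false  [terminal]
27. n15.ok = true  [not h.pre]
28. n15.mk = 5  [S.val - 1]
29. n12.idx = -3  [A.wid + S.mk - 20]
30. n17.val = 4  [A.idx * 2 + 10]
31. n17.wid = false  [A.idx > -3]
32. n19.hot = 11  [terminal]
33. n18.depth = "ur"  ["ur"]
34. n18.fin = 18  [d.hot + 7]
35. n18.mk = 4  [d.hot * 2 - 18]
36. n17.acc = "urw"  [B.depth ++ "w"]
37. n0.ok = true  [A.idx > -4]
38. n0.mk = 20  [A.idx + S.val + 5]

-3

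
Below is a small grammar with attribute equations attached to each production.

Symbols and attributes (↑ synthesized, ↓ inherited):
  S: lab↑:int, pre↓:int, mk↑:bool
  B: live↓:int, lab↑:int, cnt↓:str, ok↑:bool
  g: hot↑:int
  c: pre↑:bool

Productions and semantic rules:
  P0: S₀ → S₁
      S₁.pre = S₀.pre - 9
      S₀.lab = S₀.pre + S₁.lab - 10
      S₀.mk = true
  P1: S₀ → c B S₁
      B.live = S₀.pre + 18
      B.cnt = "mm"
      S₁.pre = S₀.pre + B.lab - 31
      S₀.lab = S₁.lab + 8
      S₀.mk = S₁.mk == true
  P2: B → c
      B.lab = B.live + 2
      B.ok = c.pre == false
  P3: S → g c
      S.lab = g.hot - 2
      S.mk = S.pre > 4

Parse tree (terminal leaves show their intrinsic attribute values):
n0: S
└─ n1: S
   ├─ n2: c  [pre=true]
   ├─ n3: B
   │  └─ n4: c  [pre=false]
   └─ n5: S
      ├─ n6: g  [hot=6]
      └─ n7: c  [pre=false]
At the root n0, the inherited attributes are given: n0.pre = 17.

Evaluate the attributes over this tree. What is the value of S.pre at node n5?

1. n0.pre = 17  [given at root]
2. n1.pre = 8  [S₀.pre - 9]
3. n2.pre = true  [terminal]
4. n3.live = 26  [S₀.pre + 18]
5. n3.cnt = "mm"  ["mm"]
6. n4.pre = false  [terminal]
7. n3.lab = 28  [B.live + 2]
8. n3.ok = true  [c.pre == false]
9. n5.pre = 5  [S₀.pre + B.lab - 31]
10. n6.hot = 6  [terminal]
11. n7.pre = false  [terminal]
12. n5.lab = 4  [g.hot - 2]
13. n5.mk = true  [S.pre > 4]
14. n1.lab = 12  [S₁.lab + 8]
15. n1.mk = true  [S₁.mk == true]
16. n0.lab = 19  [S₀.pre + S₁.lab - 10]
17. n0.mk = true  [true]

5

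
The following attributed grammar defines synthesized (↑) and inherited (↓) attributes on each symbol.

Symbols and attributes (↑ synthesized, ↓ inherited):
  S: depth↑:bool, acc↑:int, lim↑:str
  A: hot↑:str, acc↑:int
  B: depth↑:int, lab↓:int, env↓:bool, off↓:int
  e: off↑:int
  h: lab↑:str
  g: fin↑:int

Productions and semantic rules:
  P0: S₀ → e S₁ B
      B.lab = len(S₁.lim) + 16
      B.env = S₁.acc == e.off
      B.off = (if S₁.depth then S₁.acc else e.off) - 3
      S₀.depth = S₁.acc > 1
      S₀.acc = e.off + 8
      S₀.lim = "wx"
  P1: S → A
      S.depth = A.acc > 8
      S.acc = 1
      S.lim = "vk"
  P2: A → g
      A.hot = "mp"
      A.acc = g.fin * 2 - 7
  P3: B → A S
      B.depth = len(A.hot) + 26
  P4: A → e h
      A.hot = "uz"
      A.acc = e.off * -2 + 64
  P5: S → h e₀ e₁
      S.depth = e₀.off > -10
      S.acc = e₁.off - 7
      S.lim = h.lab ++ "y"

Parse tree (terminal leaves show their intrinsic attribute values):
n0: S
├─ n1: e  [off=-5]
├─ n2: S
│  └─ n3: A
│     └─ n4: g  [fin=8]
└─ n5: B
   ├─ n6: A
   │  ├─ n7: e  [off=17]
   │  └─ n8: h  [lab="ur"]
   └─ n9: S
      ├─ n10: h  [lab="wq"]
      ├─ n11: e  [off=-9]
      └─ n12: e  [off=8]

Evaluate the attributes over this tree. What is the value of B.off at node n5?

1. n1.off = -5  [terminal]
2. n4.fin = 8  [terminal]
3. n3.hot = "mp"  ["mp"]
4. n3.acc = 9  [g.fin * 2 - 7]
5. n2.depth = true  [A.acc > 8]
6. n2.acc = 1  [1]
7. n2.lim = "vk"  ["vk"]
8. n5.lab = 18  [len(S₁.lim) + 16]
9. n5.env = false  [S₁.acc == e.off]
10. n5.off = -2  [(if S₁.depth then S₁.acc else e.off) - 3]
11. n7.off = 17  [terminal]
12. n8.lab = "ur"  [terminal]
13. n6.hot = "uz"  ["uz"]
14. n6.acc = 30  [e.off * -2 + 64]
15. n10.lab = "wq"  [terminal]
16. n11.off = -9  [terminal]
17. n12.off = 8  [terminal]
18. n9.depth = true  [e₀.off > -10]
19. n9.acc = 1  [e₁.off - 7]
20. n9.lim = "wqy"  [h.lab ++ "y"]
21. n5.depth = 28  [len(A.hot) + 26]
22. n0.depth = false  [S₁.acc > 1]
23. n0.acc = 3  [e.off + 8]
24. n0.lim = "wx"  ["wx"]

-2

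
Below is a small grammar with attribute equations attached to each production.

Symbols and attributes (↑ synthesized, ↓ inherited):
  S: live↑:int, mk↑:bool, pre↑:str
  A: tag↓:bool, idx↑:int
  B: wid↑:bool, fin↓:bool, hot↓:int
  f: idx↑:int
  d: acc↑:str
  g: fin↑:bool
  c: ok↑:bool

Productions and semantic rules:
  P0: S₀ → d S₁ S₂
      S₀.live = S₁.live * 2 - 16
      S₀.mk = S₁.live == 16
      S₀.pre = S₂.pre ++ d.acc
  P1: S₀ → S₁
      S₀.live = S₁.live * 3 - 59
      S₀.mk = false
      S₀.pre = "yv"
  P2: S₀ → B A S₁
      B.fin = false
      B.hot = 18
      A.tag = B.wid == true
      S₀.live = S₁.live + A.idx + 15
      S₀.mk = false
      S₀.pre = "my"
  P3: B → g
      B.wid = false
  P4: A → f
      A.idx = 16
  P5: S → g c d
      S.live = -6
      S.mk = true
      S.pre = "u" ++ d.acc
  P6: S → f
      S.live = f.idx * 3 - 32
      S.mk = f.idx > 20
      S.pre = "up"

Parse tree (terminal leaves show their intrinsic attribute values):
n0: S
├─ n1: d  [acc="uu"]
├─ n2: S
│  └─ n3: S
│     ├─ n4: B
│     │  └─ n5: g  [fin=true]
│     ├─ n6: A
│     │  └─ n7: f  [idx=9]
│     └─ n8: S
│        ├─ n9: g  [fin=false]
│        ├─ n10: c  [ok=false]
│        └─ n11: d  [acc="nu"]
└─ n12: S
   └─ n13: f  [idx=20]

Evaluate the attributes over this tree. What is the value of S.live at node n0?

1. n1.acc = "uu"  [terminal]
2. n4.fin = false  [false]
3. n4.hot = 18  [18]
4. n5.fin = true  [terminal]
5. n4.wid = false  [false]
6. n6.tag = false  [B.wid == true]
7. n7.idx = 9  [terminal]
8. n6.idx = 16  [16]
9. n9.fin = false  [terminal]
10. n10.ok = false  [terminal]
11. n11.acc = "nu"  [terminal]
12. n8.live = -6  [-6]
13. n8.mk = true  [true]
14. n8.pre = "unu"  ["u" ++ d.acc]
15. n3.live = 25  [S₁.live + A.idx + 15]
16. n3.mk = false  [false]
17. n3.pre = "my"  ["my"]
18. n2.live = 16  [S₁.live * 3 - 59]
19. n2.mk = false  [false]
20. n2.pre = "yv"  ["yv"]
21. n13.idx = 20  [terminal]
22. n12.live = 28  [f.idx * 3 - 32]
23. n12.mk = false  [f.idx > 20]
24. n12.pre = "up"  ["up"]
25. n0.live = 16  [S₁.live * 2 - 16]
26. n0.mk = true  [S₁.live == 16]
27. n0.pre = "upuu"  [S₂.pre ++ d.acc]

16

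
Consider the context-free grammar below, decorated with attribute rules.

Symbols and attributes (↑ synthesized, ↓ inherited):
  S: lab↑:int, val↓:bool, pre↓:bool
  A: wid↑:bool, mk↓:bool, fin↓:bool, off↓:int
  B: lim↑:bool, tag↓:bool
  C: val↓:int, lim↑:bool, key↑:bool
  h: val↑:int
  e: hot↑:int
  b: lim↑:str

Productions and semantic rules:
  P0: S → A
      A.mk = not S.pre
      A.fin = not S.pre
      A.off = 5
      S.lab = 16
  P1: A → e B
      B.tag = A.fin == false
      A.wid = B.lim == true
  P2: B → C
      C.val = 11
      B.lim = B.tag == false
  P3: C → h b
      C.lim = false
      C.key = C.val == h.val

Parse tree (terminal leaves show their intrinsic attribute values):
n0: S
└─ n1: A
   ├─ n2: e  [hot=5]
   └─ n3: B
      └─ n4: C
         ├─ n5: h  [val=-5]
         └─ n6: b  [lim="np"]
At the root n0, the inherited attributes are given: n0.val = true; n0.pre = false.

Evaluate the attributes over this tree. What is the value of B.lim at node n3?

1. n0.val = true  [given at root]
2. n0.pre = false  [given at root]
3. n1.mk = true  [not S.pre]
4. n1.fin = true  [not S.pre]
5. n1.off = 5  [5]
6. n2.hot = 5  [terminal]
7. n3.tag = false  [A.fin == false]
8. n4.val = 11  [11]
9. n5.val = -5  [terminal]
10. n6.lim = "np"  [terminal]
11. n4.lim = false  [false]
12. n4.key = false  [C.val == h.val]
13. n3.lim = true  [B.tag == false]
14. n1.wid = true  [B.lim == true]
15. n0.lab = 16  [16]

true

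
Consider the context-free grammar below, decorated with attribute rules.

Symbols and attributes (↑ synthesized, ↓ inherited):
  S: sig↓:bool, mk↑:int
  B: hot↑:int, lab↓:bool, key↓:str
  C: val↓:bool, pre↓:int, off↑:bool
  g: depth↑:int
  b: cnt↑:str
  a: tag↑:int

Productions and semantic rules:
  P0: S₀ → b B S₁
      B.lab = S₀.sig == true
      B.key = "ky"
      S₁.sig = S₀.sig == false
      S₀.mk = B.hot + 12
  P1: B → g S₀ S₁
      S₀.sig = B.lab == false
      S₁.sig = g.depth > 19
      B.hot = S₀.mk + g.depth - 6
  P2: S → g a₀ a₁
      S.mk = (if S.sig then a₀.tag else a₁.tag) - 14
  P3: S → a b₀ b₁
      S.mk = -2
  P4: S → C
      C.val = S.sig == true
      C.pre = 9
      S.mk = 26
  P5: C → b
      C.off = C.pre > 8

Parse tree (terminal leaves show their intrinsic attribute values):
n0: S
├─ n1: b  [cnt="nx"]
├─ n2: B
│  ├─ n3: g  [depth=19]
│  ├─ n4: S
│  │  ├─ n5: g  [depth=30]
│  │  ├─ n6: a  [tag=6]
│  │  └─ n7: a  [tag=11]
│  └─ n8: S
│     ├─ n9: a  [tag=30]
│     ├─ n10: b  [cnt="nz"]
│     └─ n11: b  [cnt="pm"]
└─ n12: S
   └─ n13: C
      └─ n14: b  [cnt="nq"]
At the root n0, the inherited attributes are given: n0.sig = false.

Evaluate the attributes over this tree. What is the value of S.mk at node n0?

1. n0.sig = false  [given at root]
2. n1.cnt = "nx"  [terminal]
3. n2.lab = false  [S₀.sig == true]
4. n2.key = "ky"  ["ky"]
5. n3.depth = 19  [terminal]
6. n4.sig = true  [B.lab == false]
7. n5.depth = 30  [terminal]
8. n6.tag = 6  [terminal]
9. n7.tag = 11  [terminal]
10. n4.mk = -8  [(if S.sig then a₀.tag else a₁.tag) - 14]
11. n8.sig = false  [g.depth > 19]
12. n9.tag = 30  [terminal]
13. n10.cnt = "nz"  [terminal]
14. n11.cnt = "pm"  [terminal]
15. n8.mk = -2  [-2]
16. n2.hot = 5  [S₀.mk + g.depth - 6]
17. n12.sig = true  [S₀.sig == false]
18. n13.val = true  [S.sig == true]
19. n13.pre = 9  [9]
20. n14.cnt = "nq"  [terminal]
21. n13.off = true  [C.pre > 8]
22. n12.mk = 26  [26]
23. n0.mk = 17  [B.hot + 12]

17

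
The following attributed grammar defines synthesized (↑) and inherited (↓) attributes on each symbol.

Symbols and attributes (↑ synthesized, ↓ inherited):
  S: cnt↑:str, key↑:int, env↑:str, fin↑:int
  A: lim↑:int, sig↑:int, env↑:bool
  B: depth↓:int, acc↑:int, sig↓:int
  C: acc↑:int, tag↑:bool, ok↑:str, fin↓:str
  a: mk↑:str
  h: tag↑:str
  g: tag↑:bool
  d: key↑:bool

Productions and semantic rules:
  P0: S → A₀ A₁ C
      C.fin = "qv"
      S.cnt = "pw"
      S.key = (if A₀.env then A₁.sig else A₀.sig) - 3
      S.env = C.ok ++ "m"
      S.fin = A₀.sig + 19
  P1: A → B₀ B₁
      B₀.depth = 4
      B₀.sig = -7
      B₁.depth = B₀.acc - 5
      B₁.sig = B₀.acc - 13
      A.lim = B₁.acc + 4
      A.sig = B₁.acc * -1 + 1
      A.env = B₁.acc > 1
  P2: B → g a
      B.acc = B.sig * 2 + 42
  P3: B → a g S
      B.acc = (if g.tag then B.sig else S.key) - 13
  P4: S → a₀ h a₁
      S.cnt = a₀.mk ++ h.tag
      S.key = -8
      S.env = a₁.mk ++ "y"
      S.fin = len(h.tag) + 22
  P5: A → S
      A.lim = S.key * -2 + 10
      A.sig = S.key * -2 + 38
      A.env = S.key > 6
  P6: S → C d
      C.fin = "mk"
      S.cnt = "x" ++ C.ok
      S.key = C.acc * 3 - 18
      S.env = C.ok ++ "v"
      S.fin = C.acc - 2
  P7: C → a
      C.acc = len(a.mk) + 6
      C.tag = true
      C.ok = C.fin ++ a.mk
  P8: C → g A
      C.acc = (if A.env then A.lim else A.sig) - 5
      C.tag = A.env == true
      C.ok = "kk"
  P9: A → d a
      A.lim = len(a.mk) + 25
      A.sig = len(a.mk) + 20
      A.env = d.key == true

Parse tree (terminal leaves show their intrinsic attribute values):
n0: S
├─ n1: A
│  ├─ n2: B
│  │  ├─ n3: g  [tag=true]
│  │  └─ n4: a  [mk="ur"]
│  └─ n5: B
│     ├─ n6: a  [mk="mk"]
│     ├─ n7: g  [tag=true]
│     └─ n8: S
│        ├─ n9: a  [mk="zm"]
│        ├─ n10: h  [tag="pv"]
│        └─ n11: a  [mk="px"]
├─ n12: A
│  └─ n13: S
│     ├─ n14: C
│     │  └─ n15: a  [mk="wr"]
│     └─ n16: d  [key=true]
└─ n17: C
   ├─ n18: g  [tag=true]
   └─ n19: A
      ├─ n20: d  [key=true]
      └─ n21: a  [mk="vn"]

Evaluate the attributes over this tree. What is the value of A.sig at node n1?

1. n2.depth = 4  [4]
2. n2.sig = -7  [-7]
3. n3.tag = true  [terminal]
4. n4.mk = "ur"  [terminal]
5. n2.acc = 28  [B.sig * 2 + 42]
6. n5.depth = 23  [B₀.acc - 5]
7. n5.sig = 15  [B₀.acc - 13]
8. n6.mk = "mk"  [terminal]
9. n7.tag = true  [terminal]
10. n9.mk = "zm"  [terminal]
11. n10.tag = "pv"  [terminal]
12. n11.mk = "px"  [terminal]
13. n8.cnt = "zmpv"  [a₀.mk ++ h.tag]
14. n8.key = -8  [-8]
15. n8.env = "pxy"  [a₁.mk ++ "y"]
16. n8.fin = 24  [len(h.tag) + 22]
17. n5.acc = 2  [(if g.tag then B.sig else S.key) - 13]
18. n1.lim = 6  [B₁.acc + 4]
19. n1.sig = -1  [B₁.acc * -1 + 1]
20. n1.env = true  [B₁.acc > 1]
21. n14.fin = "mk"  ["mk"]
22. n15.mk = "wr"  [terminal]
23. n14.acc = 8  [len(a.mk) + 6]
24. n14.tag = true  [true]
25. n14.ok = "mkwr"  [C.fin ++ a.mk]
26. n16.key = true  [terminal]
27. n13.cnt = "xmkwr"  ["x" ++ C.ok]
28. n13.key = 6  [C.acc * 3 - 18]
29. n13.env = "mkwrv"  [C.ok ++ "v"]
30. n13.fin = 6  [C.acc - 2]
31. n12.lim = -2  [S.key * -2 + 10]
32. n12.sig = 26  [S.key * -2 + 38]
33. n12.env = false  [S.key > 6]
34. n17.fin = "qv"  ["qv"]
35. n18.tag = true  [terminal]
36. n20.key = true  [terminal]
37. n21.mk = "vn"  [terminal]
38. n19.lim = 27  [len(a.mk) + 25]
39. n19.sig = 22  [len(a.mk) + 20]
40. n19.env = true  [d.key == true]
41. n17.acc = 22  [(if A.env then A.lim else A.sig) - 5]
42. n17.tag = true  [A.env == true]
43. n17.ok = "kk"  ["kk"]
44. n0.cnt = "pw"  ["pw"]
45. n0.key = 23  [(if A₀.env then A₁.sig else A₀.sig) - 3]
46. n0.env = "kkm"  [C.ok ++ "m"]
47. n0.fin = 18  [A₀.sig + 19]

-1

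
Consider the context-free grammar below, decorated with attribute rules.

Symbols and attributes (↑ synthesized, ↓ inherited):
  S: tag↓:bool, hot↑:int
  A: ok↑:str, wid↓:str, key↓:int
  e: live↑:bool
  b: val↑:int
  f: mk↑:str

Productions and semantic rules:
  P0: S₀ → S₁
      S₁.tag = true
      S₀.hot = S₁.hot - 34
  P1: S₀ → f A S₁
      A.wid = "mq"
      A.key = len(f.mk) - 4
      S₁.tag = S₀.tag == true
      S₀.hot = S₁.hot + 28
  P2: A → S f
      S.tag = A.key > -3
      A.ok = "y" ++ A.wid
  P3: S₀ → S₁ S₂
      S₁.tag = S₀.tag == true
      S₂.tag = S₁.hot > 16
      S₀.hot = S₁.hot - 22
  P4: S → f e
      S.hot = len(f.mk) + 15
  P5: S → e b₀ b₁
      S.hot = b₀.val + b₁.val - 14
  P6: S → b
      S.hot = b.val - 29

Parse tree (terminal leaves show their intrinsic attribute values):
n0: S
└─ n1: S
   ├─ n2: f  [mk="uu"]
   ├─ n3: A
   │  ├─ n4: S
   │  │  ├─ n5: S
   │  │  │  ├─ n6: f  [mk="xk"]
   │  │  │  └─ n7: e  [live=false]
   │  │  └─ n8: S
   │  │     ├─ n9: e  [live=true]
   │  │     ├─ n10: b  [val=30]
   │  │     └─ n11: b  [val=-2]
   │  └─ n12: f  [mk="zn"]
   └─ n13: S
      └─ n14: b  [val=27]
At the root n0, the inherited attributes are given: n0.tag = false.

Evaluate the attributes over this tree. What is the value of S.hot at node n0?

-8

1. n0.tag = false  [given at root]
2. n1.tag = true  [true]
3. n2.mk = "uu"  [terminal]
4. n3.wid = "mq"  ["mq"]
5. n3.key = -2  [len(f.mk) - 4]
6. n4.tag = true  [A.key > -3]
7. n5.tag = true  [S₀.tag == true]
8. n6.mk = "xk"  [terminal]
9. n7.live = false  [terminal]
10. n5.hot = 17  [len(f.mk) + 15]
11. n8.tag = true  [S₁.hot > 16]
12. n9.live = true  [terminal]
13. n10.val = 30  [terminal]
14. n11.val = -2  [terminal]
15. n8.hot = 14  [b₀.val + b₁.val - 14]
16. n4.hot = -5  [S₁.hot - 22]
17. n12.mk = "zn"  [terminal]
18. n3.ok = "ymq"  ["y" ++ A.wid]
19. n13.tag = true  [S₀.tag == true]
20. n14.val = 27  [terminal]
21. n13.hot = -2  [b.val - 29]
22. n1.hot = 26  [S₁.hot + 28]
23. n0.hot = -8  [S₁.hot - 34]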